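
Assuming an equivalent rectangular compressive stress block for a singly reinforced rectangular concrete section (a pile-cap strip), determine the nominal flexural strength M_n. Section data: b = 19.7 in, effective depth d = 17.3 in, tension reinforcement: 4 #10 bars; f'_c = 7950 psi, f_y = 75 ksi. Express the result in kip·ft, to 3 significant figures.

M_n ≈ 504 kip·ft

A_s = 4 × 1.27 = 5.08 in².
T = A_s f_y = 5.08 × 75 = 381 kips.
a = T/(0.85 f'_c b) = 381/(0.85 × 7.95 × 19.7) = 2.862 in.
M_n = T(d − a/2) = 381 × (17.3 − 1.431) = 6046.1 kip·in = 6046.1/12 = 503.84 kip·ft.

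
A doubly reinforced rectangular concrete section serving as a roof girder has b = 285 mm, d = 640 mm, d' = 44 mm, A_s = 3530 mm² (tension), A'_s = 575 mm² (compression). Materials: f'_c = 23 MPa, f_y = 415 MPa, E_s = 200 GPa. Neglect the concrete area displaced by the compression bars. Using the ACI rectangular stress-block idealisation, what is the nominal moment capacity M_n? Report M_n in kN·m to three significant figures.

Assume both tension and compression steel yield.
Net tension couple steel: A_s − A'_s = 2955 mm².
a = (A_s − A'_s) f_y / (0.85 f'_c b) = 1226325/(0.85 × 23 × 285) = 220.10 mm.
c = a/β₁ = 220.10/0.85 = 258.94 mm; ε'_s = 0.003(c − d')/c = 0.0025 ≥ f_y/E_s = 0.0021, so compression steel does yield.
M_n = (A_s − A'_s) f_y (d − a/2) + A'_s f_y (d − d') = [1226325 × (640 − 110.05) + 238625 × (640 − 44)] × 10⁻⁶ = 649.89 + 142.22 = 792.11 kN·m.

M_n ≈ 792 kN·m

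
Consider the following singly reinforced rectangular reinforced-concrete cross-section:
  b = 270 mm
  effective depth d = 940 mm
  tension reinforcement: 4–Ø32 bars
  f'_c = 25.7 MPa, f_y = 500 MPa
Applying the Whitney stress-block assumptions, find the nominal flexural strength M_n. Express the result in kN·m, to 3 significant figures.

A_s = 4 × 804 = 3216 mm².
T = A_s f_y = 3216 × 500 = 1608000 N = 1608 kN.
From C = T: a = T/(0.85 f'_c b) = 1608000/(0.85 × 25.7 × 270) = 272.63 mm.
M_n = T(d − a/2) = 1608 kN × (940 − 136.315) mm = 1292.33 kN·m.

M_n ≈ 1290 kN·m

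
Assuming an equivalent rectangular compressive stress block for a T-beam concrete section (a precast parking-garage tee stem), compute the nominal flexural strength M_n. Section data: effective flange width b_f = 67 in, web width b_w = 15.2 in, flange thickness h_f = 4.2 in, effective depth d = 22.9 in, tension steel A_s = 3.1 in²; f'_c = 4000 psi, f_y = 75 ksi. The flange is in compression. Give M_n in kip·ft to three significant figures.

M_n ≈ 434 kip·ft

Tension: T = A_s f_y = 3.1 × 75 = 232.5 kips.
Try a within the flange: a = T/(0.85 f'_c b_f) = 232.5/(0.85 × 4 × 67) = 1.021 in.
Since a = 1.021 ≤ h_f = 4.2 in, the stress block lies entirely in the flange; analyse as a rectangular beam of width b_f.
M_n = T(d − a/2) = 232.5 × (22.9 − 0.5105) = 5205.6 kip·in.
M_n = 5205.6/12 = 433.80 kip·ft.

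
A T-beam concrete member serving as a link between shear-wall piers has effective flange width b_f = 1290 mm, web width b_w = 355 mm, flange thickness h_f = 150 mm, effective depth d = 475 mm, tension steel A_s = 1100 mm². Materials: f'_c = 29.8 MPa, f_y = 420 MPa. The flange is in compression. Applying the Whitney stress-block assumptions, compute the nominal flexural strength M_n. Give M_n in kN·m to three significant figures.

M_n ≈ 216 kN·m

Tension: T = A_s f_y = 1100 × 420 = 462000 N.
Try a within the flange: a = T/(0.85 f'_c b_f) = 462000/(0.85 × 29.8 × 1290) = 14.14 mm.
Since a = 14.14 ≤ h_f = 150 mm, the stress block lies entirely in the flange; analyse as a rectangular beam of width b_f.
M_n = T(d − a/2) = 462000 × (475 − 7.07) = 216.18 × 10⁶ N·mm.
M_n = 216.18 kN·m.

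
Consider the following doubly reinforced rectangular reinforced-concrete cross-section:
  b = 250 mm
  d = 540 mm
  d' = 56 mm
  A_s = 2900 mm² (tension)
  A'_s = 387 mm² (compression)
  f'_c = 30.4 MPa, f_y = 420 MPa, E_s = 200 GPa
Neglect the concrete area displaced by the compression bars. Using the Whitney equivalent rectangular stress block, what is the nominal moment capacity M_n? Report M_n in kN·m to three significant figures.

Assume both tension and compression steel yield.
Net tension couple steel: A_s − A'_s = 2513 mm².
a = (A_s − A'_s) f_y / (0.85 f'_c b) = 1055460/(0.85 × 30.4 × 250) = 163.38 mm.
c = a/β₁ = 163.38/0.833 = 196.13 mm; ε'_s = 0.003(c − d')/c = 0.0021 ≥ f_y/E_s = 0.0021, so compression steel does yield.
M_n = (A_s − A'_s) f_y (d − a/2) + A'_s f_y (d − d') = [1055460 × (540 − 81.69) + 162540 × (540 − 56)] × 10⁻⁶ = 483.73 + 78.67 = 562.40 kN·m.

M_n ≈ 562 kN·m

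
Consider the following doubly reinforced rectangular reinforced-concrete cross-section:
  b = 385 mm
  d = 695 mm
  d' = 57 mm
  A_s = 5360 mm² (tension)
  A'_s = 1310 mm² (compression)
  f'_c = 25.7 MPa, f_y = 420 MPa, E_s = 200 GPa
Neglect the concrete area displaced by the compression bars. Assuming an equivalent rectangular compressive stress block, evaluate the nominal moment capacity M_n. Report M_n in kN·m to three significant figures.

Assume both tension and compression steel yield.
Net tension couple steel: A_s − A'_s = 4050 mm².
a = (A_s − A'_s) f_y / (0.85 f'_c b) = 1701000/(0.85 × 25.7 × 385) = 202.25 mm.
c = a/β₁ = 202.25/0.85 = 237.94 mm; ε'_s = 0.003(c − d')/c = 0.0023 ≥ f_y/E_s = 0.0021, so compression steel does yield.
M_n = (A_s − A'_s) f_y (d − a/2) + A'_s f_y (d − d') = [1701000 × (695 − 101.125) + 550200 × (695 − 57)] × 10⁻⁶ = 1010.18 + 351.03 = 1361.21 kN·m.

M_n ≈ 1360 kN·m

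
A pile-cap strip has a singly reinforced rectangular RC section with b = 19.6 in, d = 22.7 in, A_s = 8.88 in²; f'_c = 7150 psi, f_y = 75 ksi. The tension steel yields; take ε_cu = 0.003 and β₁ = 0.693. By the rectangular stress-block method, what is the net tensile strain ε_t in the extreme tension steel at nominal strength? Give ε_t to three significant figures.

ε_t ≈ 0.00544

a = A_s f_y/(0.85 f'_c b) = 5.591 in.
β₁ = 0.693, so c = a/β₁ = 5.591/0.693 = 8.068 in.
From the linear strain diagram with ε_cu = 0.003: ε_t = 0.003 (d − c)/c = 0.003 × (22.7 − 8.068)/8.068 = 0.00544.
Since ε_t ≥ 0.005, the section is tension-controlled.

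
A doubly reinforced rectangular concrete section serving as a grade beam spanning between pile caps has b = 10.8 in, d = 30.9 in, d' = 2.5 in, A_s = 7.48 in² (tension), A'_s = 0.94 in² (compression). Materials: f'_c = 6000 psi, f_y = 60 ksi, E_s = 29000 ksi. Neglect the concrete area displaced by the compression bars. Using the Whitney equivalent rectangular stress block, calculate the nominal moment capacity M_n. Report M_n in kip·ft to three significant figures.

M_n ≈ 1030 kip·ft

Assume both steels yield.
a = (A_s − A'_s) f_y/(0.85 f'_c b) = (7.48 − 0.94) × 60/(0.85 × 6 × 10.8) = 7.124 in.
c = a/β₁ = 7.124/0.75 = 9.499 in; ε'_s = 0.003(c − d')/c = 0.0022 ≥ ε_y = 0.0021, so the compression steel yields.
M_n = (A_s − A'_s) f_y (d − a/2) + A'_s f_y (d − d') = 392.4 × (30.9 − 3.562) + 56.4 × (30.9 − 2.5) = 10727.4 + 1601.8 = 12329.2 kip·in = 12329.2/12 = 1027.43 kip·ft.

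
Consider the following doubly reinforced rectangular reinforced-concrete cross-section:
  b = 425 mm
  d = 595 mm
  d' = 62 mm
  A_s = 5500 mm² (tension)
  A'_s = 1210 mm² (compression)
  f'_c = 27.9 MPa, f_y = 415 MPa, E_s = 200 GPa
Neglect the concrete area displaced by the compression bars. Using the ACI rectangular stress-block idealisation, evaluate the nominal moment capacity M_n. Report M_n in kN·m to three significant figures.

Assume both tension and compression steel yield.
Net tension couple steel: A_s − A'_s = 4290 mm².
a = (A_s − A'_s) f_y / (0.85 f'_c b) = 1780350/(0.85 × 27.9 × 425) = 176.64 mm.
c = a/β₁ = 176.64/0.85 = 207.81 mm; ε'_s = 0.003(c − d')/c = 0.0021 ≥ f_y/E_s = 0.0021, so compression steel does yield.
M_n = (A_s − A'_s) f_y (d − a/2) + A'_s f_y (d − d') = [1780350 × (595 − 88.32) + 502150 × (595 − 62)] × 10⁻⁶ = 902.07 + 267.65 = 1169.72 kN·m.

M_n ≈ 1170 kN·m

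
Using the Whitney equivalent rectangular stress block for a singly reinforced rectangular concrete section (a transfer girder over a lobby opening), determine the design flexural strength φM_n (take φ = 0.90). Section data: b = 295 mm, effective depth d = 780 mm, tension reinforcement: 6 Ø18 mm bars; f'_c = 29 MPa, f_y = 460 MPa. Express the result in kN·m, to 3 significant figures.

A_s = 6 × 254 = 1524 mm².
T = A_s f_y = 1524 × 460 = 701040 N = 701.04 kN.
From C = T: a = T/(0.85 f'_c b) = 701040/(0.85 × 29 × 295) = 96.41 mm.
M_n = T(d − a/2) = 701.04 kN × (780 − 48.205) mm = 513.02 kN·m.
φM_n = 0.90 × 513.02 = 461.72 kN·m.

φM_n ≈ 462 kN·m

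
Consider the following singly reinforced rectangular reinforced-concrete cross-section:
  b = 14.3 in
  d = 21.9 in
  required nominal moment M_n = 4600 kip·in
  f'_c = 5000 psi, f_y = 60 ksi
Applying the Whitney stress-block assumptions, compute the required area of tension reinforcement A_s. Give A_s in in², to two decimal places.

A_s ≈ 3.83 in²

From M_n = 0.85 f'_c a b (d − a/2):
a = d − √(d² − 2M_n/(0.85 f'_c b)) = 21.9 − √(21.9² − 2 × 4600/(0.85 × 5 × 14.3)) = 3.783 in.
A_s = 0.85 f'_c a b / f_y = 0.85 × 5 × 3.783 × 14.3 / 60 = 3.832 in².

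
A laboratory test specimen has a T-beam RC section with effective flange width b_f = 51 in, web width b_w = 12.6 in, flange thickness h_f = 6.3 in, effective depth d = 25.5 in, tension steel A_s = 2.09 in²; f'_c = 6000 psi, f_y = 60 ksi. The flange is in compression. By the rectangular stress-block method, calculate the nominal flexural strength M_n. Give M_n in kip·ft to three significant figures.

Tension: T = A_s f_y = 2.09 × 60 = 125.4 kips.
Try a within the flange: a = T/(0.85 f'_c b_f) = 125.4/(0.85 × 6 × 51) = 0.482 in.
Since a = 0.482 ≤ h_f = 6.3 in, the stress block lies entirely in the flange; analyse as a rectangular beam of width b_f.
M_n = T(d − a/2) = 125.4 × (25.5 − 0.241) = 3167.5 kip·in.
M_n = 3167.5/12 = 263.96 kip·ft.

M_n ≈ 264 kip·ft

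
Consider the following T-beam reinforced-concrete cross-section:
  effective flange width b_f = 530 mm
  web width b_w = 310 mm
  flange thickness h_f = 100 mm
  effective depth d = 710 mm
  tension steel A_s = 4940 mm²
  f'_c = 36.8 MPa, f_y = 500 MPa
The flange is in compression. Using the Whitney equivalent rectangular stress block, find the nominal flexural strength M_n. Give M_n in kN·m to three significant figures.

M_n ≈ 1560 kN·m

Tension: T = A_s f_y = 4940 × 500 = 2470000 N.
Try a within the flange: a = T/(0.85 f'_c b_f) = 2470000/(0.85 × 36.8 × 530) = 148.99 mm.
a = 148.99 > h_f = 100 mm: the block extends into the web. Split into flange-overhang and web parts.
C_f = 0.85 f'_c (b_f − b_w) h_f = 0.85 × 36.8 × (530 − 310) × 100 = 688160 N.
Remaining web compression depth: a_w = (T − C_f)/(0.85 f'_c b_w) = (2470000 − 688160)/(0.85 × 36.8 × 310) = 183.76 mm.
M_n = C_f(d − h_f/2) + (T − C_f)(d − a_w/2) = 688160 × (710 − 50) + 1781840 × (710 − 91.88) = 454.19 + 1101.39 = 1555.58 × 10⁶ N·mm.
M_n = 1555.58 kN·m.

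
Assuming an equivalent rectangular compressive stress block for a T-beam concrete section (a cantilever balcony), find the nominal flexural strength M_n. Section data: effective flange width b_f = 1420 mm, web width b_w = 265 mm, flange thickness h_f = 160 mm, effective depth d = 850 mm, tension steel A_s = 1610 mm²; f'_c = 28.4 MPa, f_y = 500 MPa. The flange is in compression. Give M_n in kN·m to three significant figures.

M_n ≈ 675 kN·m

Tension: T = A_s f_y = 1610 × 500 = 805000 N.
Try a within the flange: a = T/(0.85 f'_c b_f) = 805000/(0.85 × 28.4 × 1420) = 23.48 mm.
Since a = 23.48 ≤ h_f = 160 mm, the stress block lies entirely in the flange; analyse as a rectangular beam of width b_f.
M_n = T(d − a/2) = 805000 × (850 − 11.74) = 674.80 × 10⁶ N·mm.
M_n = 674.80 kN·m.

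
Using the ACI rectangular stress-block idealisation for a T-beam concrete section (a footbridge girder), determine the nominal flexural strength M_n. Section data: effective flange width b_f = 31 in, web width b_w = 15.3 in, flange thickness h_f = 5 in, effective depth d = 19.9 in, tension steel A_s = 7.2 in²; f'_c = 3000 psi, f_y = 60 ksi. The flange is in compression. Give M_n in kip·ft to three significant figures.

Tension: T = A_s f_y = 7.2 × 60 = 432 kips.
Try a within the flange: a = T/(0.85 f'_c b_f) = 432/(0.85 × 3 × 31) = 5.465 in.
a = 5.465 > h_f = 5 in: the block extends into the web. Split into flange-overhang and web parts.
C_f = 0.85 f'_c (b_f − b_w) h_f = 0.85 × 3 × (31 − 15.3) × 5 = 200.2 kips.
Remaining web compression depth: a_w = (T − C_f)/(0.85 f'_c b_w) = (432 − 200.2)/(0.85 × 3 × 15.3) = 5.941 in.
M_n = C_f(d − h_f/2) + (T − C_f)(d − a_w/2) = 200.2 × (19.9 − 2.5) + 231.8 × (19.9 − 2.9705) = 3483.5 + 3924.3 = 7407.8 kip·in.
M_n = 7407.8/12 = 617.32 kip·ft.

M_n ≈ 617 kip·ft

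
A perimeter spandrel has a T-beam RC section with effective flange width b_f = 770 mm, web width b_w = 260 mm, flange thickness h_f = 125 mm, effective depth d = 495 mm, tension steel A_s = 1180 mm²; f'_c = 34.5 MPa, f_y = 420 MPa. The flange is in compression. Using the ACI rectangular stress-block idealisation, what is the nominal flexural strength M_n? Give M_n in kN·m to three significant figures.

Tension: T = A_s f_y = 1180 × 420 = 495600 N.
Try a within the flange: a = T/(0.85 f'_c b_f) = 495600/(0.85 × 34.5 × 770) = 21.95 mm.
Since a = 21.95 ≤ h_f = 125 mm, the stress block lies entirely in the flange; analyse as a rectangular beam of width b_f.
M_n = T(d − a/2) = 495600 × (495 − 10.975) = 239.88 × 10⁶ N·mm.
M_n = 239.88 kN·m.

M_n ≈ 240 kN·m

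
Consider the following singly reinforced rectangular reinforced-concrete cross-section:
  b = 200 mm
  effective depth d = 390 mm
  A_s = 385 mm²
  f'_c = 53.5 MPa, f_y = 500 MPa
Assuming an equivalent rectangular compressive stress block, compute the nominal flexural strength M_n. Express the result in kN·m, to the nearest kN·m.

T = A_s f_y = 385 × 500 = 192500 N = 192.5 kN.
From C = T: a = T/(0.85 f'_c b) = 192500/(0.85 × 53.5 × 200) = 21.17 mm.
M_n = T(d − a/2) = 192.5 kN × (390 − 10.585) mm = 73.04 kN·m.

M_n ≈ 73 kN·m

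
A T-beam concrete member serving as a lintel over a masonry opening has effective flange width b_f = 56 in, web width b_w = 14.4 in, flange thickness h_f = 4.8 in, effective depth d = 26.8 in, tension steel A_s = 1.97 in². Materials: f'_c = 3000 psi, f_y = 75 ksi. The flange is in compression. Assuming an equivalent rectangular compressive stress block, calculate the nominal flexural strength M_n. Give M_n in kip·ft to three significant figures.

M_n ≈ 324 kip·ft

Tension: T = A_s f_y = 1.97 × 75 = 147.75 kips.
Try a within the flange: a = T/(0.85 f'_c b_f) = 147.75/(0.85 × 3 × 56) = 1.035 in.
Since a = 1.035 ≤ h_f = 4.8 in, the stress block lies entirely in the flange; analyse as a rectangular beam of width b_f.
M_n = T(d − a/2) = 147.75 × (26.8 − 0.5175) = 3883.2 kip·in.
M_n = 3883.2/12 = 323.60 kip·ft.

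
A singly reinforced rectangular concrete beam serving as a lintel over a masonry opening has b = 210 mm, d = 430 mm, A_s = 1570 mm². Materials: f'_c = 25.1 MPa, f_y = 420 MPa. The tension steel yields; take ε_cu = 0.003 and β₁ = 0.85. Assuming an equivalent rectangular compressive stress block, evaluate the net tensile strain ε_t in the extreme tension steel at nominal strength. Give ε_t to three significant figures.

a = A_s f_y/(0.85 f'_c b) = 147.18 mm.
β₁ = 0.85, so c = a/β₁ = 147.18/0.85 = 173.15 mm.
From the linear strain diagram with ε_cu = 0.003: ε_t = 0.003 (d − c)/c = 0.003 × (430 − 173.15)/173.15 = 0.00445.
ε_t is between 0.004 and 0.005 — transition zone.

ε_t ≈ 0.00445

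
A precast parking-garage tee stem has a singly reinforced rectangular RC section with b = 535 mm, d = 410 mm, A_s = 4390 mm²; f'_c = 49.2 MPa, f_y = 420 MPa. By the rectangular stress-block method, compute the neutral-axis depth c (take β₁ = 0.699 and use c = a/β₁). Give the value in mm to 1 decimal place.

T = A_s f_y = 4390 × 420 = 1843800 N = 1843.8 kN.
Setting C = 0.85 f'_c a b equal to T: a = 1843800/(0.85 × 49.2 × 535) = 82.409 mm.
With β₁ = 0.699, c = a/β₁ = 82.409/0.699 = 117.9 mm.

c ≈ 117.9 mm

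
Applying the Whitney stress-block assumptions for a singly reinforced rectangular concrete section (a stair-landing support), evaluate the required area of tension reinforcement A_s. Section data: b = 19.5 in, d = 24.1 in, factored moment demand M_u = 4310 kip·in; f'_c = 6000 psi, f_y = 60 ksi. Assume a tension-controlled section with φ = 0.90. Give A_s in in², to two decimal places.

M_n = M_u/φ = 4310/0.90 = 4788.89 kip·in.
From M_n = 0.85 f'_c a b (d − a/2):
a = d − √(d² − 2M_n/(0.85 f'_c b)) = 24.1 − √(24.1² − 2 × 4788.89/(0.85 × 6 × 19.5)) = 2.089 in.
A_s = 0.85 f'_c a b / f_y = 0.85 × 6 × 2.089 × 19.5 / 60 = 3.463 in².

A_s ≈ 3.46 in²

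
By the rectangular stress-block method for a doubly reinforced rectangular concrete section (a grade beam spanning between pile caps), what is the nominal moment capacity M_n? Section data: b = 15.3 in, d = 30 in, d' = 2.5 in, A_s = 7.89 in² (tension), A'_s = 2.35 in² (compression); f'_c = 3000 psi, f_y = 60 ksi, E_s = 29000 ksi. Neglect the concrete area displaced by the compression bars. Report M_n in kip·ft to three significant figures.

M_n ≈ 1040 kip·ft

Assume both steels yield.
a = (A_s − A'_s) f_y/(0.85 f'_c b) = (7.89 − 2.35) × 60/(0.85 × 3 × 15.3) = 8.520 in.
c = a/β₁ = 8.520/0.85 = 10.024 in; ε'_s = 0.003(c − d')/c = 0.0023 ≥ ε_y = 0.0021, so the compression steel yields.
M_n = (A_s − A'_s) f_y (d − a/2) + A'_s f_y (d − d') = 332.4 × (30 − 4.26) + 141 × (30 − 2.5) = 8556.0 + 3877.5 = 12433.5 kip·in = 12433.5/12 = 1036.13 kip·ft.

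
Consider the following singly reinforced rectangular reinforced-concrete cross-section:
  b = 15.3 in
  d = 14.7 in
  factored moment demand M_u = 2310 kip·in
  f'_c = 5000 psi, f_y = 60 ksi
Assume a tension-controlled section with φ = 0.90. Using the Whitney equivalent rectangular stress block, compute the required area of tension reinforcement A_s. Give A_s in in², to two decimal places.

A_s ≈ 3.24 in²

M_n = M_u/φ = 2310/0.90 = 2566.67 kip·in.
From M_n = 0.85 f'_c a b (d − a/2):
a = d − √(d² − 2M_n/(0.85 f'_c b)) = 14.7 − √(14.7² − 2 × 2566.67/(0.85 × 5 × 15.3)) = 2.989 in.
A_s = 0.85 f'_c a b / f_y = 0.85 × 5 × 2.989 × 15.3 / 60 = 3.239 in².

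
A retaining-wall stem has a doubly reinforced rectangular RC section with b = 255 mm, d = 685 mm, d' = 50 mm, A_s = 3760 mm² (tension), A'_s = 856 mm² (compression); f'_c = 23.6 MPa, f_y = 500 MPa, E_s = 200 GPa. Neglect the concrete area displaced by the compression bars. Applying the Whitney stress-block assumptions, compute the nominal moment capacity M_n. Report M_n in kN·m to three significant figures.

Assume both tension and compression steel yield.
Net tension couple steel: A_s − A'_s = 2904 mm².
a = (A_s − A'_s) f_y / (0.85 f'_c b) = 1452000/(0.85 × 23.6 × 255) = 283.85 mm.
c = a/β₁ = 283.85/0.85 = 333.94 mm; ε'_s = 0.003(c − d')/c = 0.0026 ≥ f_y/E_s = 0.0025, so compression steel does yield.
M_n = (A_s − A'_s) f_y (d − a/2) + A'_s f_y (d − d') = [1452000 × (685 − 141.925) + 428000 × (685 − 50)] × 10⁻⁶ = 788.54 + 271.78 = 1060.32 kN·m.

M_n ≈ 1060 kN·m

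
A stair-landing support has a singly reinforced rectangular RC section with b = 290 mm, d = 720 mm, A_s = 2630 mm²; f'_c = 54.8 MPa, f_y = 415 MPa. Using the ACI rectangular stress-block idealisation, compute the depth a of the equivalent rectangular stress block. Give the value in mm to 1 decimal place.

T = A_s f_y = 2630 × 415 = 1091450 N = 1091.45 kN.
Setting C = 0.85 f'_c a b equal to T: a = 1091450/(0.85 × 54.8 × 290) = 80.8 mm.

a ≈ 80.8 mm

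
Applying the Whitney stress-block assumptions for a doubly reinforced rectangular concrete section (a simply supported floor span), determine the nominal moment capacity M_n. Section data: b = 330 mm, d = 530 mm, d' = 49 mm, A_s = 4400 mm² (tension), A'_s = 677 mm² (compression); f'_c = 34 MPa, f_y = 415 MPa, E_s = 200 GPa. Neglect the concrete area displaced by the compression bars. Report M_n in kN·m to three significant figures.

Assume both tension and compression steel yield.
Net tension couple steel: A_s − A'_s = 3723 mm².
a = (A_s − A'_s) f_y / (0.85 f'_c b) = 1545045/(0.85 × 34 × 330) = 162.01 mm.
c = a/β₁ = 162.01/0.807 = 200.76 mm; ε'_s = 0.003(c − d')/c = 0.0023 ≥ f_y/E_s = 0.0021, so compression steel does yield.
M_n = (A_s − A'_s) f_y (d − a/2) + A'_s f_y (d − d') = [1545045 × (530 − 81.005) + 280955 × (530 − 49)] × 10⁻⁶ = 693.72 + 135.14 = 828.86 kN·m.

M_n ≈ 829 kN·m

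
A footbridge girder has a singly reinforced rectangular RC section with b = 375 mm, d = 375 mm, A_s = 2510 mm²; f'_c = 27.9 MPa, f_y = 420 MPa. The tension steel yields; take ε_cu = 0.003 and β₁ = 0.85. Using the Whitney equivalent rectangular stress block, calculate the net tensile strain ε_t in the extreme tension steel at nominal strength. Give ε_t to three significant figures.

ε_t ≈ 0.00507

a = A_s f_y/(0.85 f'_c b) = 118.54 mm.
β₁ = 0.85, so c = a/β₁ = 118.54/0.85 = 139.46 mm.
From the linear strain diagram with ε_cu = 0.003: ε_t = 0.003 (d − c)/c = 0.003 × (375 − 139.46)/139.46 = 0.00507.
Since ε_t ≥ 0.005, the section is tension-controlled.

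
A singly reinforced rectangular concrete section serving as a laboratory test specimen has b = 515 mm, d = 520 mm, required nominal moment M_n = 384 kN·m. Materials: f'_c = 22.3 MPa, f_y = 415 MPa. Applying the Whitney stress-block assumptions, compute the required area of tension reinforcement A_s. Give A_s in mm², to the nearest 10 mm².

A_s ≈ 1930 mm²

With M_n = 0.85 f'_c a b (d − a/2), solve the quadratic for a:
a = d − √(d² − 2M_n/(0.85 f'_c b)) = 520 − √(520² − 2 × 384×10⁶/(0.85 × 22.3 × 515)) = 82.13 mm.
A_s = 0.85 f'_c a b / f_y = 0.85 × 22.3 × 82.13 × 515 / 415 = 1931.9 mm².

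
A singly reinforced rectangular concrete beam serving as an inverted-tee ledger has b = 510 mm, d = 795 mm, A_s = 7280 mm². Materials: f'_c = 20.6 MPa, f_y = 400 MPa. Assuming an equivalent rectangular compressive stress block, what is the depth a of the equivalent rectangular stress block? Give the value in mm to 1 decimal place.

a ≈ 326.1 mm

T = A_s f_y = 7280 × 400 = 2912000 N = 2912 kN.
Setting C = 0.85 f'_c a b equal to T: a = 2912000/(0.85 × 20.6 × 510) = 326.1 mm.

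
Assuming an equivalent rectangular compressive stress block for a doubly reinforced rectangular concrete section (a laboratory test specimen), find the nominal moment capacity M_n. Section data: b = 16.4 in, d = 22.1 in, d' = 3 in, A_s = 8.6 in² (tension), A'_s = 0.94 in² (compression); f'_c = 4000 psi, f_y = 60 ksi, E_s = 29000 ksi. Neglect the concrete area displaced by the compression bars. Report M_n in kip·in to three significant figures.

Assume both steels yield.
a = (A_s − A'_s) f_y/(0.85 f'_c b) = (8.6 − 0.94) × 60/(0.85 × 4 × 16.4) = 8.242 in.
c = a/β₁ = 8.242/0.85 = 9.696 in; ε'_s = 0.003(c − d')/c = 0.0021 ≥ ε_y = 0.0021, so the compression steel yields.
M_n = (A_s − A'_s) f_y (d − a/2) + A'_s f_y (d − d') = 459.6 × (22.1 − 4.121) + 56.4 × (22.1 − 3) = 8263.1 + 1077.2 = 9340.3 kip·in.

M_n ≈ 9340 kip·in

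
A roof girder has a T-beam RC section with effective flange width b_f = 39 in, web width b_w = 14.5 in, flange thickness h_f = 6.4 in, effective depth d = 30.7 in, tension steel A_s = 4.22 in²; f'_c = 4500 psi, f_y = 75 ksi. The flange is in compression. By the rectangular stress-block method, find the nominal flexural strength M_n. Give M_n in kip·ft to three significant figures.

Tension: T = A_s f_y = 4.22 × 75 = 316.5 kips.
Try a within the flange: a = T/(0.85 f'_c b_f) = 316.5/(0.85 × 4.5 × 39) = 2.122 in.
Since a = 2.122 ≤ h_f = 6.4 in, the stress block lies entirely in the flange; analyse as a rectangular beam of width b_f.
M_n = T(d − a/2) = 316.5 × (30.7 − 1.061) = 9380.7 kip·in.
M_n = 9380.7/12 = 781.73 kip·ft.

M_n ≈ 782 kip·ft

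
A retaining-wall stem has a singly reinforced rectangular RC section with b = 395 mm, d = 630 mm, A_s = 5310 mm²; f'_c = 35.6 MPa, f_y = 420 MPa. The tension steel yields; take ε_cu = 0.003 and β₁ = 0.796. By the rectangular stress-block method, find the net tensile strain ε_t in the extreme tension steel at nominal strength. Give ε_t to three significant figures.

ε_t ≈ 0.00506

a = A_s f_y/(0.85 f'_c b) = 186.59 mm.
β₁ = 0.796, so c = a/β₁ = 186.59/0.796 = 234.41 mm.
From the linear strain diagram with ε_cu = 0.003: ε_t = 0.003 (d − c)/c = 0.003 × (630 − 234.41)/234.41 = 0.00506.
Since ε_t ≥ 0.005, the section is tension-controlled.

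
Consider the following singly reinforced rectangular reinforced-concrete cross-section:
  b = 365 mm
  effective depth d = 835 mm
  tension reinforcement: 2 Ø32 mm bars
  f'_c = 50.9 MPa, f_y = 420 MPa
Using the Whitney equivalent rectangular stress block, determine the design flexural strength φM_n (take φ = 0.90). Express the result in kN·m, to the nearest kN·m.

A_s = 2 × 804 = 1608 mm².
T = A_s f_y = 1608 × 420 = 675360 N = 675.36 kN.
From C = T: a = T/(0.85 f'_c b) = 675360/(0.85 × 50.9 × 365) = 42.77 mm.
M_n = T(d − a/2) = 675.36 kN × (835 − 21.385) mm = 549.48 kN·m.
φM_n = 0.90 × 549.48 = 494.53 kN·m.

φM_n ≈ 495 kN·m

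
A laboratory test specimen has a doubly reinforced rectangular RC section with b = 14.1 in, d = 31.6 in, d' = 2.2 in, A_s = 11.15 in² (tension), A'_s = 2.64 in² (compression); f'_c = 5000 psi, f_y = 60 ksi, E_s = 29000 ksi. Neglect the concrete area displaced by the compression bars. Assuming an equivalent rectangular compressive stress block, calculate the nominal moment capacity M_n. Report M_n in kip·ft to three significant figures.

M_n ≈ 1550 kip·ft

Assume both steels yield.
a = (A_s − A'_s) f_y/(0.85 f'_c b) = (11.15 − 2.64) × 60/(0.85 × 5 × 14.1) = 8.521 in.
c = a/β₁ = 8.521/0.8 = 10.651 in; ε'_s = 0.003(c − d')/c = 0.0024 ≥ ε_y = 0.0021, so the compression steel yields.
M_n = (A_s − A'_s) f_y (d − a/2) + A'_s f_y (d − d') = 510.6 × (31.6 − 4.2605) + 158.4 × (31.6 − 2.2) = 13959.5 + 4657.0 = 18616.5 kip·in = 18616.5/12 = 1551.38 kip·ft.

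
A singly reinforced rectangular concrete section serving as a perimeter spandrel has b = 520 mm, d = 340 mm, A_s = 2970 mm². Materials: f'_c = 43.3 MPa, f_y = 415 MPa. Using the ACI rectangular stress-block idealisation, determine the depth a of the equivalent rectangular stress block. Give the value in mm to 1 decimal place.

a ≈ 64.4 mm

T = A_s f_y = 2970 × 415 = 1232550 N = 1232.55 kN.
Setting C = 0.85 f'_c a b equal to T: a = 1232550/(0.85 × 43.3 × 520) = 64.4 mm.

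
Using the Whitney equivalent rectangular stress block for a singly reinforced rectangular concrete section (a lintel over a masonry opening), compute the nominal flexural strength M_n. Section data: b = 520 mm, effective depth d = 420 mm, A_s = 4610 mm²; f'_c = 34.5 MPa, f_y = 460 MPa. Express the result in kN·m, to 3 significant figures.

M_n ≈ 743 kN·m

T = A_s f_y = 4610 × 460 = 2120600 N = 2120.6 kN.
From C = T: a = T/(0.85 f'_c b) = 2120600/(0.85 × 34.5 × 520) = 139.06 mm.
M_n = T(d − a/2) = 2120.6 kN × (420 − 69.53) mm = 743.21 kN·m.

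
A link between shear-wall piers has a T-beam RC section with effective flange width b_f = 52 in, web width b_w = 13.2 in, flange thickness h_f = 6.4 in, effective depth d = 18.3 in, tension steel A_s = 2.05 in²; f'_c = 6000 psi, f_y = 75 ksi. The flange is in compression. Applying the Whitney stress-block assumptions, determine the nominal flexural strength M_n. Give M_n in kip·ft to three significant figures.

M_n ≈ 231 kip·ft

Tension: T = A_s f_y = 2.05 × 75 = 153.75 kips.
Try a within the flange: a = T/(0.85 f'_c b_f) = 153.75/(0.85 × 6 × 52) = 0.580 in.
Since a = 0.580 ≤ h_f = 6.4 in, the stress block lies entirely in the flange; analyse as a rectangular beam of width b_f.
M_n = T(d − a/2) = 153.75 × (18.3 − 0.29) = 2769.0 kip·in.
M_n = 2769.0/12 = 230.75 kip·ft.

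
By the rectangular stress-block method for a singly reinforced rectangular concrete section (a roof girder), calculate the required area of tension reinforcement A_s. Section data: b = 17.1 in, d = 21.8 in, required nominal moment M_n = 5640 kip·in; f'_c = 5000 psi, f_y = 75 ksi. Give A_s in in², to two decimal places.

A_s ≈ 3.79 in²

From M_n = 0.85 f'_c a b (d − a/2):
a = d − √(d² − 2M_n/(0.85 f'_c b)) = 21.8 − √(21.8² − 2 × 5640/(0.85 × 5 × 17.1)) = 3.911 in.
A_s = 0.85 f'_c a b / f_y = 0.85 × 5 × 3.911 × 17.1 / 75 = 3.790 in².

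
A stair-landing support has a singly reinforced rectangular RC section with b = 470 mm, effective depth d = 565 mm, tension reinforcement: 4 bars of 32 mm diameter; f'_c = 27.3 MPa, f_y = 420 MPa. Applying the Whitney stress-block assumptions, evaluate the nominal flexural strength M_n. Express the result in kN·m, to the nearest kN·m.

M_n ≈ 680 kN·m

A_s = 4 × 804 = 3216 mm².
T = A_s f_y = 3216 × 420 = 1350720 N = 1350.72 kN.
From C = T: a = T/(0.85 f'_c b) = 1350720/(0.85 × 27.3 × 470) = 123.85 mm.
M_n = T(d − a/2) = 1350.72 kN × (565 − 61.925) mm = 679.51 kN·m.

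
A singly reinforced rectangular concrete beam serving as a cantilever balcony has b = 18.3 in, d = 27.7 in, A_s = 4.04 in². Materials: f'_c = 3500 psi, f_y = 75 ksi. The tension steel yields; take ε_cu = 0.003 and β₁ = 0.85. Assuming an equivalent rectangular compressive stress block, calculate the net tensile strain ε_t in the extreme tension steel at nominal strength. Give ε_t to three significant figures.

a = A_s f_y/(0.85 f'_c b) = 5.566 in.
β₁ = 0.85, so c = a/β₁ = 5.566/0.85 = 6.548 in.
From the linear strain diagram with ε_cu = 0.003: ε_t = 0.003 (d − c)/c = 0.003 × (27.7 − 6.548)/6.548 = 0.00969.
Since ε_t ≥ 0.005, the section is tension-controlled.

ε_t ≈ 0.00969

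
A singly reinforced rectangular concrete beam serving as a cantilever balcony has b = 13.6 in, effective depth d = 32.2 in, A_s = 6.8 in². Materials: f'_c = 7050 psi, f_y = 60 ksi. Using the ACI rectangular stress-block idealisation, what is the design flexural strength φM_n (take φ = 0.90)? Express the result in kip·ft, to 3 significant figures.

T = A_s f_y = 6.8 × 60 = 408 kips.
a = T/(0.85 f'_c b) = 408/(0.85 × 7.05 × 13.6) = 5.006 in.
M_n = T(d − a/2) = 408 × (32.2 − 2.503) = 12116.4 kip·in = 12116.4/12 = 1009.70 kip·ft.
φM_n = 0.90 × 1009.70 = 908.73 kip·ft.

φM_n ≈ 909 kip·ft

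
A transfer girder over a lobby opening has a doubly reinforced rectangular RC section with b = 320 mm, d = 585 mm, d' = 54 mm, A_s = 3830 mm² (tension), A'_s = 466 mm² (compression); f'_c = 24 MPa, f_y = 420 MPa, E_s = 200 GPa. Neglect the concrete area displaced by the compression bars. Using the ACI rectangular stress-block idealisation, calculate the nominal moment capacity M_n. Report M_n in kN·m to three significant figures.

M_n ≈ 778 kN·m

Assume both tension and compression steel yield.
Net tension couple steel: A_s − A'_s = 3364 mm².
a = (A_s − A'_s) f_y / (0.85 f'_c b) = 1412880/(0.85 × 24 × 320) = 216.43 mm.
c = a/β₁ = 216.43/0.85 = 254.62 mm; ε'_s = 0.003(c − d')/c = 0.0024 ≥ f_y/E_s = 0.0021, so compression steel does yield.
M_n = (A_s − A'_s) f_y (d − a/2) + A'_s f_y (d − d') = [1412880 × (585 − 108.215) + 195720 × (585 − 54)] × 10⁻⁶ = 673.64 + 103.93 = 777.57 kN·m.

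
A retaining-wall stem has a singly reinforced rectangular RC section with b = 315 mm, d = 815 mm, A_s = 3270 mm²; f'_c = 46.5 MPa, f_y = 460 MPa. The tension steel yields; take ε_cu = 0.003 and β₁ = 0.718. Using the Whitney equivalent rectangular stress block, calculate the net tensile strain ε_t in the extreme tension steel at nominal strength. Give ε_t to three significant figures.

a = A_s f_y/(0.85 f'_c b) = 120.82 mm.
β₁ = 0.718, so c = a/β₁ = 120.82/0.718 = 168.27 mm.
From the linear strain diagram with ε_cu = 0.003: ε_t = 0.003 (d − c)/c = 0.003 × (815 − 168.27)/168.27 = 0.0115.
Since ε_t ≥ 0.005, the section is tension-controlled.

ε_t ≈ 0.0115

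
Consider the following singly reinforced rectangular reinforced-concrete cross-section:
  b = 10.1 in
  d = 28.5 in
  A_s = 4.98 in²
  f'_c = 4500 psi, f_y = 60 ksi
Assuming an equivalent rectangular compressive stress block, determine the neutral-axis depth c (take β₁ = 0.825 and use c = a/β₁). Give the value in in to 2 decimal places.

c ≈ 9.38 in

T = A_s f_y = 4.98 × 60 = 298.8 kips.
a = T/(0.85 f'_c b) = 298.8/(0.85 × 4.5 × 10.1) = 7.7344 in.
With β₁ = 0.825, c = a/β₁ = 7.7344/0.825 = 9.38 in.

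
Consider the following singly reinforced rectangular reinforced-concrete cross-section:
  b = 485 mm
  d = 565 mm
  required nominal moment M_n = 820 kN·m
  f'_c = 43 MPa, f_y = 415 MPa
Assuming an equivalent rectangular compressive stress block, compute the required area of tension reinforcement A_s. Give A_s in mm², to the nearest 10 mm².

With M_n = 0.85 f'_c a b (d − a/2), solve the quadratic for a:
a = d − √(d² − 2M_n/(0.85 f'_c b)) = 565 − √(565² − 2 × 820×10⁶/(0.85 × 43 × 485)) = 88.86 mm.
A_s = 0.85 f'_c a b / f_y = 0.85 × 43 × 88.86 × 485 / 415 = 3795.7 mm².

A_s ≈ 3800 mm²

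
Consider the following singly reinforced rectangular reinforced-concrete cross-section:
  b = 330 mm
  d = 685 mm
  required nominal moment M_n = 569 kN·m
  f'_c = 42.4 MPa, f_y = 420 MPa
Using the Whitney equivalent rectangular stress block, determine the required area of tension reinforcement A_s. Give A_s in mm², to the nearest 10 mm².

With M_n = 0.85 f'_c a b (d − a/2), solve the quadratic for a:
a = d − √(d² − 2M_n/(0.85 f'_c b)) = 685 − √(685² − 2 × 569×10⁶/(0.85 × 42.4 × 330)) = 73.82 mm.
A_s = 0.85 f'_c a b / f_y = 0.85 × 42.4 × 73.82 × 330 / 420 = 2090.4 mm².

A_s ≈ 2090 mm²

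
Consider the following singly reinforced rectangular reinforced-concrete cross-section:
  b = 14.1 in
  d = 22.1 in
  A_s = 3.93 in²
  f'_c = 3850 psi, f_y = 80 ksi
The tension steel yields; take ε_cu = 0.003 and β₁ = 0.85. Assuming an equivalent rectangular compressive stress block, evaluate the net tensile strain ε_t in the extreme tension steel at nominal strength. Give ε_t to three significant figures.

ε_t ≈ 0.00527

a = A_s f_y/(0.85 f'_c b) = 6.814 in.
β₁ = 0.85, so c = a/β₁ = 6.814/0.85 = 8.016 in.
From the linear strain diagram with ε_cu = 0.003: ε_t = 0.003 (d − c)/c = 0.003 × (22.1 − 8.016)/8.016 = 0.00527.
Since ε_t ≥ 0.005, the section is tension-controlled.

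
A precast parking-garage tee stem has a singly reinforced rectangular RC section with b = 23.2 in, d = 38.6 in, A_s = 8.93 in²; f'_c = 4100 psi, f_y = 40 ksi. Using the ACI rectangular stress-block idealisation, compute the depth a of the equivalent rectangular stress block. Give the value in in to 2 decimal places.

a ≈ 4.42 in

T = A_s f_y = 8.93 × 40 = 357.2 kips.
a = T/(0.85 f'_c b) = 357.2/(0.85 × 4.1 × 23.2) = 4.42 in.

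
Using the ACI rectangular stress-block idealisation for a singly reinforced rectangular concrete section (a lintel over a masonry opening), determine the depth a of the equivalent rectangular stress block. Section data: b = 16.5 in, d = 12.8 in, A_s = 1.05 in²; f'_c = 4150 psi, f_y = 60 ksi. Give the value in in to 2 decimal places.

T = A_s f_y = 1.05 × 60 = 63 kips.
a = T/(0.85 f'_c b) = 63/(0.85 × 4.15 × 16.5) = 1.08 in.

a ≈ 1.08 in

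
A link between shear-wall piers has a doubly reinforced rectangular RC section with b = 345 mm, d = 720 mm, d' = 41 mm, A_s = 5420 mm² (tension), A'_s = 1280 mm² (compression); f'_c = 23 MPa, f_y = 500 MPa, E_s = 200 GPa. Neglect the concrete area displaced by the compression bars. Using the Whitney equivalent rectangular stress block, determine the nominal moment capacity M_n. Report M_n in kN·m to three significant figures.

M_n ≈ 1610 kN·m

Assume both tension and compression steel yield.
Net tension couple steel: A_s − A'_s = 4140 mm².
a = (A_s − A'_s) f_y / (0.85 f'_c b) = 2070000/(0.85 × 23 × 345) = 306.91 mm.
c = a/β₁ = 306.91/0.85 = 361.07 mm; ε'_s = 0.003(c − d')/c = 0.0027 ≥ f_y/E_s = 0.0025, so compression steel does yield.
M_n = (A_s − A'_s) f_y (d − a/2) + A'_s f_y (d − d') = [2070000 × (720 − 153.455) + 640000 × (720 − 41)] × 10⁻⁶ = 1172.75 + 434.56 = 1607.31 kN·m.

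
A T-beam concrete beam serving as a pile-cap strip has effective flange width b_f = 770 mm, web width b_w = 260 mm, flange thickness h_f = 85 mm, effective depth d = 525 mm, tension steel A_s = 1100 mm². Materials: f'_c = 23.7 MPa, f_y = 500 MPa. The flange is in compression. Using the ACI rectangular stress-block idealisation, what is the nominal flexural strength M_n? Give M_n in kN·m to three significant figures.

Tension: T = A_s f_y = 1100 × 500 = 550000 N.
Try a within the flange: a = T/(0.85 f'_c b_f) = 550000/(0.85 × 23.7 × 770) = 35.46 mm.
Since a = 35.46 ≤ h_f = 85 mm, the stress block lies entirely in the flange; analyse as a rectangular beam of width b_f.
M_n = T(d − a/2) = 550000 × (525 − 17.73) = 279.00 × 10⁶ N·mm.
M_n = 279.00 kN·m.

M_n ≈ 279 kN·m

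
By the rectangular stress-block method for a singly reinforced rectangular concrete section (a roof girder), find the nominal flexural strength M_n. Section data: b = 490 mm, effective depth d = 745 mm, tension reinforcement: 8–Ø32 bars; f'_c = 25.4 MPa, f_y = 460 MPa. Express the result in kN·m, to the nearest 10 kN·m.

A_s = 8 × 804 = 6432 mm².
T = A_s f_y = 6432 × 460 = 2958720 N = 2958.72 kN.
From C = T: a = T/(0.85 f'_c b) = 2958720/(0.85 × 25.4 × 490) = 279.68 mm.
M_n = T(d − a/2) = 2958.72 kN × (745 − 139.84) mm = 1790.50 kN·m.

M_n ≈ 1790 kN·m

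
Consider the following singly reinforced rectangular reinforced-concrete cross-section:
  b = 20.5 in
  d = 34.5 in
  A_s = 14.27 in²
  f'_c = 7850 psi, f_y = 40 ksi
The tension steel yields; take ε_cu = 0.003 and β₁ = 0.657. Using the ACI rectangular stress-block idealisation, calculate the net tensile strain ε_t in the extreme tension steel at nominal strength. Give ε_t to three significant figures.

ε_t ≈ 0.0133

a = A_s f_y/(0.85 f'_c b) = 4.173 in.
β₁ = 0.657, so c = a/β₁ = 4.173/0.657 = 6.352 in.
From the linear strain diagram with ε_cu = 0.003: ε_t = 0.003 (d − c)/c = 0.003 × (34.5 − 6.352)/6.352 = 0.0133.
Since ε_t ≥ 0.005, the section is tension-controlled.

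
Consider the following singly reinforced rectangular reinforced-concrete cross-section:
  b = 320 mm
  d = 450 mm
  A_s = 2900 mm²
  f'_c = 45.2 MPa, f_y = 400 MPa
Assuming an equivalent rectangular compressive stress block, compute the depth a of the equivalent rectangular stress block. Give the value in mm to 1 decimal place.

T = A_s f_y = 2900 × 400 = 1160000 N = 1160 kN.
Setting C = 0.85 f'_c a b equal to T: a = 1160000/(0.85 × 45.2 × 320) = 94.4 mm.

a ≈ 94.4 mm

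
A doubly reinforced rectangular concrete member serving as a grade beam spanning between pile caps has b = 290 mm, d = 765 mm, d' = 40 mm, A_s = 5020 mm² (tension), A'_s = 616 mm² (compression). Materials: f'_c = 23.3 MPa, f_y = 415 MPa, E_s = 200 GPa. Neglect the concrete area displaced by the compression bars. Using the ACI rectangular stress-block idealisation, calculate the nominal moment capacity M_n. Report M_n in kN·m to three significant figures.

M_n ≈ 1290 kN·m

Assume both tension and compression steel yield.
Net tension couple steel: A_s − A'_s = 4404 mm².
a = (A_s − A'_s) f_y / (0.85 f'_c b) = 1827660/(0.85 × 23.3 × 290) = 318.22 mm.
c = a/β₁ = 318.22/0.85 = 374.38 mm; ε'_s = 0.003(c − d')/c = 0.0027 ≥ f_y/E_s = 0.0021, so compression steel does yield.
M_n = (A_s − A'_s) f_y (d − a/2) + A'_s f_y (d − d') = [1827660 × (765 − 159.11) + 255640 × (765 − 40)] × 10⁻⁶ = 1107.36 + 185.34 = 1292.70 kN·m.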